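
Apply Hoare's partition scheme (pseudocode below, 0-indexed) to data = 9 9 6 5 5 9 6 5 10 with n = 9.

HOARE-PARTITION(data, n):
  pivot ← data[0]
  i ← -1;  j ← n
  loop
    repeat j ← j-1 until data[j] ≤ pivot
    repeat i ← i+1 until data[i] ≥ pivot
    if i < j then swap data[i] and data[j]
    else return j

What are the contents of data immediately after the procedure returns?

pivot=9
j stops at 7 (5), i stops at 0 (9); swap ⇒ 5 9 6 5 5 9 6 9 10
j stops at 6 (6), i stops at 1 (9); swap ⇒ 5 6 6 5 5 9 9 9 10
j stops at 5, i stops at 5; i≥j ⇒ return 5. data=5 6 6 5 5 9 9 9 10

5 6 6 5 5 9 9 9 10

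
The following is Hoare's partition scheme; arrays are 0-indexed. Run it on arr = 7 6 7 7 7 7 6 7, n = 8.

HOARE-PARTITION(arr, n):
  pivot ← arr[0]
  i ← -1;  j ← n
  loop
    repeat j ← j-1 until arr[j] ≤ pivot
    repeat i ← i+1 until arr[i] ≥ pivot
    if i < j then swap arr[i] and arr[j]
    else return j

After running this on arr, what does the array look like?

7 6 6 7 7 7 7 7

pivot = arr[0] = 7; i = -1, j = 8
j→7 (arr[7]=7≤7), i→0 (arr[0]=7≥7); i<j, swap → 7 6 7 7 7 7 6 7
j→6 (arr[6]=6≤7), i→2 (arr[2]=7≥7); i<j, swap → 7 6 6 7 7 7 7 7
j→5 (arr[5]=7≤7), i→3 (arr[3]=7≥7); i<j, swap → 7 6 6 7 7 7 7 7
j→4, i→4; i≥j, return j=4. arr = 7 6 6 7 7 7 7 7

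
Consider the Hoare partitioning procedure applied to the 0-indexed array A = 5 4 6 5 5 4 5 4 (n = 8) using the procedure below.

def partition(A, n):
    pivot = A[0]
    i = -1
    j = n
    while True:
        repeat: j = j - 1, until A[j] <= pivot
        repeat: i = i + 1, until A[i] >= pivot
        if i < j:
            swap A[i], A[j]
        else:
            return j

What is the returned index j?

4

pivot=5
j stops at 7 (4), i stops at 0 (5); swap ⇒ 4 4 6 5 5 4 5 5
j stops at 6 (5), i stops at 2 (6); swap ⇒ 4 4 5 5 5 4 6 5
j stops at 5 (4), i stops at 3 (5); swap ⇒ 4 4 5 4 5 5 6 5
j stops at 4, i stops at 4; i≥j ⇒ return 4. A=4 4 5 4 5 5 6 5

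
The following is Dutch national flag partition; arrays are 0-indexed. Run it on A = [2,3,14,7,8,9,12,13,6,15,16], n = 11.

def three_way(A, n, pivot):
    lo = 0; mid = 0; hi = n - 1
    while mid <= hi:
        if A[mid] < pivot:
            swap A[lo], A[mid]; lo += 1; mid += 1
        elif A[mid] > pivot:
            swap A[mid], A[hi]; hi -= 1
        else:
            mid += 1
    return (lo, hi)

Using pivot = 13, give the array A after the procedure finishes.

pivot = 13; lo=0, mid=0, hi=10
A[mid]=2<13: swap A[0],A[0]; lo=1,mid=1 → [2,3,14,7,8,9,12,13,6,15,16]
A[mid]=3<13: swap A[1],A[1]; lo=2,mid=2 → [2,3,14,7,8,9,12,13,6,15,16]
A[mid]=14>13: swap A[2],A[10]; hi=9 → [2,3,16,7,8,9,12,13,6,15,14]
A[mid]=16>13: swap A[2],A[9]; hi=8 → [2,3,15,7,8,9,12,13,6,16,14]
A[mid]=15>13: swap A[2],A[8]; hi=7 → [2,3,6,7,8,9,12,13,15,16,14]
A[mid]=6<13: swap A[2],A[2]; lo=3,mid=3 → [2,3,6,7,8,9,12,13,15,16,14]
A[mid]=7<13: swap A[3],A[3]; lo=4,mid=4 → [2,3,6,7,8,9,12,13,15,16,14]
A[mid]=8<13: swap A[4],A[4]; lo=5,mid=5 → [2,3,6,7,8,9,12,13,15,16,14]
A[mid]=9<13: swap A[5],A[5]; lo=6,mid=6 → [2,3,6,7,8,9,12,13,15,16,14]
A[mid]=12<13: swap A[6],A[6]; lo=7,mid=7 → [2,3,6,7,8,9,12,13,15,16,14]
A[mid]=13=13: mid=8
end: lo=7, hi=7; A = [2,3,6,7,8,9,12,13,15,16,14]

[2,3,6,7,8,9,12,13,15,16,14]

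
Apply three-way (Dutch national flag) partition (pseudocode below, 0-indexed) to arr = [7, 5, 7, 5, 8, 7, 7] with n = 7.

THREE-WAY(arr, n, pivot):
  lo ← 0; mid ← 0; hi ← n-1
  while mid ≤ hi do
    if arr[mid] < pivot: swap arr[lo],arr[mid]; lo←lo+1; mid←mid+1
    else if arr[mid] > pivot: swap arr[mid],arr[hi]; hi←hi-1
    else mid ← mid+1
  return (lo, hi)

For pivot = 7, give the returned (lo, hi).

pivot = 7; lo=0, mid=0, hi=6
arr[mid]=7=7: mid=1
arr[mid]=5<7: swap arr[0],arr[1]; lo=1,mid=2 → [5, 7, 7, 5, 8, 7, 7]
arr[mid]=7=7: mid=3
arr[mid]=5<7: swap arr[1],arr[3]; lo=2,mid=4 → [5, 5, 7, 7, 8, 7, 7]
arr[mid]=8>7: swap arr[4],arr[6]; hi=5 → [5, 5, 7, 7, 7, 7, 8]
arr[mid]=7=7: mid=5
arr[mid]=7=7: mid=6
end: lo=2, hi=5; arr = [5, 5, 7, 7, 7, 7, 8]

(2, 5)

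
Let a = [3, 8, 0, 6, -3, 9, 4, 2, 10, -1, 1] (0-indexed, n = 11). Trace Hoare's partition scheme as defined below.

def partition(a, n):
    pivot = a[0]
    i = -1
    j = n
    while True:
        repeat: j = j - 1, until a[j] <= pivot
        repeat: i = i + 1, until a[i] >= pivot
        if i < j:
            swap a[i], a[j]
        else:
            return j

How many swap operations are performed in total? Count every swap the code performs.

pivot = a[0] = 3; i = -1, j = 11
j→10 (a[10]=1≤3), i→0 (a[0]=3≥3); i<j, swap → [1, 8, 0, 6, -3, 9, 4, 2, 10, -1, 3]
j→9 (a[9]=-1≤3), i→1 (a[1]=8≥3); i<j, swap → [1, -1, 0, 6, -3, 9, 4, 2, 10, 8, 3]
j→7 (a[7]=2≤3), i→3 (a[3]=6≥3); i<j, swap → [1, -1, 0, 2, -3, 9, 4, 6, 10, 8, 3]
j→4, i→5; i≥j, return j=4. a = [1, -1, 0, 2, -3, 9, 4, 6, 10, 8, 3]

3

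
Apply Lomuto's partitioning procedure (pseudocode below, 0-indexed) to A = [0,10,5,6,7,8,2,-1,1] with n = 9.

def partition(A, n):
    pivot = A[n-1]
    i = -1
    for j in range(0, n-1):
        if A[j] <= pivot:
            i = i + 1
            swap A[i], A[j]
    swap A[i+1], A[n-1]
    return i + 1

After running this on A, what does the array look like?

[0,-1,1,6,7,8,2,10,5]

pivot = A[8] = 1; i = -1
j=0: A[0]=0 ≤ 1 → i=0, swap A[0],A[0] (no change) → [0,10,5,6,7,8,2,-1,1]
j=1: A[1]=10 > 1 → no swap
j=2: A[2]=5 > 1 → no swap
j=3: A[3]=6 > 1 → no swap
j=4: A[4]=7 > 1 → no swap
j=5: A[5]=8 > 1 → no swap
j=6: A[6]=2 > 1 → no swap
j=7: A[7]=-1 ≤ 1 → i=1, swap A[1],A[7] → [0,-1,5,6,7,8,2,10,1]
final swap A[2],A[8] → [0,-1,1,6,7,8,2,10,5]; return 2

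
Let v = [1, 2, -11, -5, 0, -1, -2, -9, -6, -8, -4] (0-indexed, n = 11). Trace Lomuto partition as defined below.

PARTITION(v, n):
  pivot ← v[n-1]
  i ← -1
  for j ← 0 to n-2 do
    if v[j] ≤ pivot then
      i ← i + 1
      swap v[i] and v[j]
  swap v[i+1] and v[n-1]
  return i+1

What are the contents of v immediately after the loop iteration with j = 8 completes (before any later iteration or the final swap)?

pivot=-4, i=-1
j=0: 1>-4, skip
j=1: 2>-4, skip
j=2: -11≤-4, i=0, swap(0,2) ⇒ [-11, 2, 1, -5, 0, -1, -2, -9, -6, -8, -4]
j=3: -5≤-4, i=1, swap(1,3) ⇒ [-11, -5, 1, 2, 0, -1, -2, -9, -6, -8, -4]
j=4: 0>-4, skip
j=5: -1>-4, skip
j=6: -2>-4, skip
j=7: -9≤-4, i=2, swap(2,7) ⇒ [-11, -5, -9, 2, 0, -1, -2, 1, -6, -8, -4]
j=8: -6≤-4, i=3, swap(3,8) ⇒ [-11, -5, -9, -6, 0, -1, -2, 1, 2, -8, -4]
(after j=8) v = [-11, -5, -9, -6, 0, -1, -2, 1, 2, -8, -4]

[-11, -5, -9, -6, 0, -1, -2, 1, 2, -8, -4]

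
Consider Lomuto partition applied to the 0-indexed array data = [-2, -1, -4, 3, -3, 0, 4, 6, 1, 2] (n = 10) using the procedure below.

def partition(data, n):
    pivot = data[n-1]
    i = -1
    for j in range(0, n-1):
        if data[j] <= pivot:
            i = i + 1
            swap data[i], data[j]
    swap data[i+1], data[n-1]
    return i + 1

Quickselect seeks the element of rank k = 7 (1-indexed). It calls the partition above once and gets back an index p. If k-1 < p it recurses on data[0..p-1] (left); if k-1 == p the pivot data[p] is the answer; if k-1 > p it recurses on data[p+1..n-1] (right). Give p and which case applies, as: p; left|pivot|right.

pivot=2, i=-1
j=0: -2≤2, i=0, swap(0,0) ⇒ [-2, -1, -4, 3, -3, 0, 4, 6, 1, 2]
j=1: -1≤2, i=1, swap(1,1) ⇒ [-2, -1, -4, 3, -3, 0, 4, 6, 1, 2]
j=2: -4≤2, i=2, swap(2,2) ⇒ [-2, -1, -4, 3, -3, 0, 4, 6, 1, 2]
j=3: 3>2, skip
j=4: -3≤2, i=3, swap(3,4) ⇒ [-2, -1, -4, -3, 3, 0, 4, 6, 1, 2]
j=5: 0≤2, i=4, swap(4,5) ⇒ [-2, -1, -4, -3, 0, 3, 4, 6, 1, 2]
j=6: 4>2, skip
j=7: 6>2, skip
j=8: 1≤2, i=5, swap(5,8) ⇒ [-2, -1, -4, -3, 0, 1, 4, 6, 3, 2]
swap(6,9) ⇒ [-2, -1, -4, -3, 0, 1, 2, 6, 3, 4]; return 6
p = 6; k-1 = 6 == 6 ⇒ pivot

6; pivot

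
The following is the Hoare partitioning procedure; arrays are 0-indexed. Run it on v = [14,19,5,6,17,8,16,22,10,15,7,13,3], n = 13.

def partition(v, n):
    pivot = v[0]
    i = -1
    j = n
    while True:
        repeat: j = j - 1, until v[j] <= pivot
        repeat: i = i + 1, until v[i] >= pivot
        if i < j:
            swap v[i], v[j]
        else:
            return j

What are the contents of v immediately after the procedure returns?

pivot = v[0] = 14; i = -1, j = 13
j→12 (v[12]=3≤14), i→0 (v[0]=14≥14); i<j, swap → [3,19,5,6,17,8,16,22,10,15,7,13,14]
j→11 (v[11]=13≤14), i→1 (v[1]=19≥14); i<j, swap → [3,13,5,6,17,8,16,22,10,15,7,19,14]
j→10 (v[10]=7≤14), i→4 (v[4]=17≥14); i<j, swap → [3,13,5,6,7,8,16,22,10,15,17,19,14]
j→8 (v[8]=10≤14), i→6 (v[6]=16≥14); i<j, swap → [3,13,5,6,7,8,10,22,16,15,17,19,14]
j→6, i→7; i≥j, return j=6. v = [3,13,5,6,7,8,10,22,16,15,17,19,14]

[3,13,5,6,7,8,10,22,16,15,17,19,14]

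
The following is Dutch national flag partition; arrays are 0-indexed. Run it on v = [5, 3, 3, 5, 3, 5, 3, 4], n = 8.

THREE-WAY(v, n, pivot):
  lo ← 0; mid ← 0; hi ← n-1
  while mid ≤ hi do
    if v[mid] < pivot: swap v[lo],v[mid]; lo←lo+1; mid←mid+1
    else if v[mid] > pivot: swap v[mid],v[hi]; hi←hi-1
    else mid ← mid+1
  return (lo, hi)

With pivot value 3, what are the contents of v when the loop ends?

[3, 3, 3, 3, 5, 5, 4, 5]

lo=0 mid=0 hi=7
5>3: swap(0,7), hi=6 ⇒ [4, 3, 3, 5, 3, 5, 3, 5]
4>3: swap(0,6), hi=5 ⇒ [3, 3, 3, 5, 3, 5, 4, 5]
3=3: mid=1
3=3: mid=2
3=3: mid=3
5>3: swap(3,5), hi=4 ⇒ [3, 3, 3, 5, 3, 5, 4, 5]
5>3: swap(3,4), hi=3 ⇒ [3, 3, 3, 3, 5, 5, 4, 5]
3=3: mid=4
done. lo=0 hi=3; v=[3, 3, 3, 3, 5, 5, 4, 5]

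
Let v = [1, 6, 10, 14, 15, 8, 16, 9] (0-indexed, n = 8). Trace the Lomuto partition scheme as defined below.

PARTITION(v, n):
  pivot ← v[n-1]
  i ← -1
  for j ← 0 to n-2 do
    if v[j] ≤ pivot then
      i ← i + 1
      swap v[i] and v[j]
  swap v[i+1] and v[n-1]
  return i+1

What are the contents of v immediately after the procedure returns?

[1, 6, 8, 9, 15, 10, 16, 14]

pivot=9, i=-1
j=0: 1≤9, i=0, swap(0,0) ⇒ [1, 6, 10, 14, 15, 8, 16, 9]
j=1: 6≤9, i=1, swap(1,1) ⇒ [1, 6, 10, 14, 15, 8, 16, 9]
j=2: 10>9, skip
j=3: 14>9, skip
j=4: 15>9, skip
j=5: 8≤9, i=2, swap(2,5) ⇒ [1, 6, 8, 14, 15, 10, 16, 9]
j=6: 16>9, skip
swap(3,7) ⇒ [1, 6, 8, 9, 15, 10, 16, 14]; return 3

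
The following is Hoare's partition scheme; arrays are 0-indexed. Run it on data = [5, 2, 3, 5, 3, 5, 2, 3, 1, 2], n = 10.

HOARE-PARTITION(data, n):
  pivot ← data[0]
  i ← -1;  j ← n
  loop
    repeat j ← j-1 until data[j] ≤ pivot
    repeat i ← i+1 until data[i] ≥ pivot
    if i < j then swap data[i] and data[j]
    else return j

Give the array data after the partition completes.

[2, 2, 3, 1, 3, 3, 2, 5, 5, 5]

pivot = data[0] = 5; i = -1, j = 10
j→9 (data[9]=2≤5), i→0 (data[0]=5≥5); i<j, swap → [2, 2, 3, 5, 3, 5, 2, 3, 1, 5]
j→8 (data[8]=1≤5), i→3 (data[3]=5≥5); i<j, swap → [2, 2, 3, 1, 3, 5, 2, 3, 5, 5]
j→7 (data[7]=3≤5), i→5 (data[5]=5≥5); i<j, swap → [2, 2, 3, 1, 3, 3, 2, 5, 5, 5]
j→6, i→7; i≥j, return j=6. data = [2, 2, 3, 1, 3, 3, 2, 5, 5, 5]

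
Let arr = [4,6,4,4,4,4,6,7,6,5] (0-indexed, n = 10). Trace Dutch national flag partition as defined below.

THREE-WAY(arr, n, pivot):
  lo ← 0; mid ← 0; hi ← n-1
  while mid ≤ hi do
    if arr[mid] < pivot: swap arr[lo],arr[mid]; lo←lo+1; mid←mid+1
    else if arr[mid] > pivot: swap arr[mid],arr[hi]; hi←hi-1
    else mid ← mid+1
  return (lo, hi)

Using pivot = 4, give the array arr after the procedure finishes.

pivot = 4; lo=0, mid=0, hi=9
arr[mid]=4=4: mid=1
arr[mid]=6>4: swap arr[1],arr[9]; hi=8 → [4,5,4,4,4,4,6,7,6,6]
arr[mid]=5>4: swap arr[1],arr[8]; hi=7 → [4,6,4,4,4,4,6,7,5,6]
arr[mid]=6>4: swap arr[1],arr[7]; hi=6 → [4,7,4,4,4,4,6,6,5,6]
arr[mid]=7>4: swap arr[1],arr[6]; hi=5 → [4,6,4,4,4,4,7,6,5,6]
arr[mid]=6>4: swap arr[1],arr[5]; hi=4 → [4,4,4,4,4,6,7,6,5,6]
arr[mid]=4=4: mid=2
arr[mid]=4=4: mid=3
arr[mid]=4=4: mid=4
arr[mid]=4=4: mid=5
end: lo=0, hi=4; arr = [4,4,4,4,4,6,7,6,5,6]

[4,4,4,4,4,6,7,6,5,6]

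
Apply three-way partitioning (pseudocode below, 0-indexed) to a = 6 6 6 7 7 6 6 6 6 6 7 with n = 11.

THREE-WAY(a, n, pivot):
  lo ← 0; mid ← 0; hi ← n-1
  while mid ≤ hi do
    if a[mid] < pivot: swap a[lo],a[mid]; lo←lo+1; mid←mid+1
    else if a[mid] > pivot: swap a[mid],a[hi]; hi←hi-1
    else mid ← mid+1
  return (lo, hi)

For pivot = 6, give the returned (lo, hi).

(0, 7)

pivot = 6; lo=0, mid=0, hi=10
a[mid]=6=6: mid=1
a[mid]=6=6: mid=2
a[mid]=6=6: mid=3
a[mid]=7>6: swap a[3],a[10]; hi=9 → 6 6 6 7 7 6 6 6 6 6 7
a[mid]=7>6: swap a[3],a[9]; hi=8 → 6 6 6 6 7 6 6 6 6 7 7
a[mid]=6=6: mid=4
a[mid]=7>6: swap a[4],a[8]; hi=7 → 6 6 6 6 6 6 6 6 7 7 7
a[mid]=6=6: mid=5
a[mid]=6=6: mid=6
a[mid]=6=6: mid=7
a[mid]=6=6: mid=8
end: lo=0, hi=7; a = 6 6 6 6 6 6 6 6 7 7 7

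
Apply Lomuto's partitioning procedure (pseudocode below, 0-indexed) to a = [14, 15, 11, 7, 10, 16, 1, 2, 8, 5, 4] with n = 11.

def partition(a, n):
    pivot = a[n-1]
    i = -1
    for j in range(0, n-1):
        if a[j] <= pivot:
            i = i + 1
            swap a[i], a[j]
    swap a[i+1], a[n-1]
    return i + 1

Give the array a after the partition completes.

[1, 2, 4, 7, 10, 16, 14, 15, 8, 5, 11]

pivot=4, i=-1
j=0: 14>4, skip
j=1: 15>4, skip
j=2: 11>4, skip
j=3: 7>4, skip
j=4: 10>4, skip
j=5: 16>4, skip
j=6: 1≤4, i=0, swap(0,6) ⇒ [1, 15, 11, 7, 10, 16, 14, 2, 8, 5, 4]
j=7: 2≤4, i=1, swap(1,7) ⇒ [1, 2, 11, 7, 10, 16, 14, 15, 8, 5, 4]
j=8: 8>4, skip
j=9: 5>4, skip
swap(2,10) ⇒ [1, 2, 4, 7, 10, 16, 14, 15, 8, 5, 11]; return 2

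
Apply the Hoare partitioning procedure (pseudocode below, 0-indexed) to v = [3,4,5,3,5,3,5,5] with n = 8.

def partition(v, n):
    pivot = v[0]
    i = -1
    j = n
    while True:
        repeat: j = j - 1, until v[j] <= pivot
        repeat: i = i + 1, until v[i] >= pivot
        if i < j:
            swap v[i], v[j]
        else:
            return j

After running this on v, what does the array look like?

[3,3,5,4,5,3,5,5]

pivot = v[0] = 3; i = -1, j = 8
j→5 (v[5]=3≤3), i→0 (v[0]=3≥3); i<j, swap → [3,4,5,3,5,3,5,5]
j→3 (v[3]=3≤3), i→1 (v[1]=4≥3); i<j, swap → [3,3,5,4,5,3,5,5]
j→1, i→2; i≥j, return j=1. v = [3,3,5,4,5,3,5,5]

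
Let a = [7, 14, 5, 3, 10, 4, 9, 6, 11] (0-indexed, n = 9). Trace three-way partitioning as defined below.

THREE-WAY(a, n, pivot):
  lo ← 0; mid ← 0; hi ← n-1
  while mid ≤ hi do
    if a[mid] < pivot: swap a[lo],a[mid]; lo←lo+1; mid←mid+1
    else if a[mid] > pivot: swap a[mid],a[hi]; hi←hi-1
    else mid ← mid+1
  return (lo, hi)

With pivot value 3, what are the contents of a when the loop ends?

[3, 5, 14, 10, 4, 9, 6, 11, 7]

lo=0 mid=0 hi=8
7>3: swap(0,8), hi=7 ⇒ [11, 14, 5, 3, 10, 4, 9, 6, 7]
11>3: swap(0,7), hi=6 ⇒ [6, 14, 5, 3, 10, 4, 9, 11, 7]
6>3: swap(0,6), hi=5 ⇒ [9, 14, 5, 3, 10, 4, 6, 11, 7]
9>3: swap(0,5), hi=4 ⇒ [4, 14, 5, 3, 10, 9, 6, 11, 7]
4>3: swap(0,4), hi=3 ⇒ [10, 14, 5, 3, 4, 9, 6, 11, 7]
10>3: swap(0,3), hi=2 ⇒ [3, 14, 5, 10, 4, 9, 6, 11, 7]
3=3: mid=1
14>3: swap(1,2), hi=1 ⇒ [3, 5, 14, 10, 4, 9, 6, 11, 7]
5>3: swap(1,1), hi=0 ⇒ [3, 5, 14, 10, 4, 9, 6, 11, 7]
done. lo=0 hi=0; a=[3, 5, 14, 10, 4, 9, 6, 11, 7]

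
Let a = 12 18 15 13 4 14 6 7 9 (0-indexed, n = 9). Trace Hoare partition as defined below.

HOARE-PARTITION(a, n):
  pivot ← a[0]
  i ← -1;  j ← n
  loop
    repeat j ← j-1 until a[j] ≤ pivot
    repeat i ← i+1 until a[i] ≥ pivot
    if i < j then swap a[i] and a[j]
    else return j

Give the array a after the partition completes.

pivot = a[0] = 12; i = -1, j = 9
j→8 (a[8]=9≤12), i→0 (a[0]=12≥12); i<j, swap → 9 18 15 13 4 14 6 7 12
j→7 (a[7]=7≤12), i→1 (a[1]=18≥12); i<j, swap → 9 7 15 13 4 14 6 18 12
j→6 (a[6]=6≤12), i→2 (a[2]=15≥12); i<j, swap → 9 7 6 13 4 14 15 18 12
j→4 (a[4]=4≤12), i→3 (a[3]=13≥12); i<j, swap → 9 7 6 4 13 14 15 18 12
j→3, i→4; i≥j, return j=3. a = 9 7 6 4 13 14 15 18 12

9 7 6 4 13 14 15 18 12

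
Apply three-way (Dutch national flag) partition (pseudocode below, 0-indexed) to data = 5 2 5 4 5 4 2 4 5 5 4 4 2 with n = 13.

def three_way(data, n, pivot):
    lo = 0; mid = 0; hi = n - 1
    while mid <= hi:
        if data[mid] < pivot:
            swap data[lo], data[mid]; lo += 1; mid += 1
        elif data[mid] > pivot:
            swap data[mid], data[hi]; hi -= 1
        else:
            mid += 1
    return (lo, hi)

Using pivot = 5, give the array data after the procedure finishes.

2 4 4 2 4 4 4 2 5 5 5 5 5

pivot = 5; lo=0, mid=0, hi=12
data[mid]=5=5: mid=1
data[mid]=2<5: swap data[0],data[1]; lo=1,mid=2 → 2 5 5 4 5 4 2 4 5 5 4 4 2
data[mid]=5=5: mid=3
data[mid]=4<5: swap data[1],data[3]; lo=2,mid=4 → 2 4 5 5 5 4 2 4 5 5 4 4 2
data[mid]=5=5: mid=5
data[mid]=4<5: swap data[2],data[5]; lo=3,mid=6 → 2 4 4 5 5 5 2 4 5 5 4 4 2
data[mid]=2<5: swap data[3],data[6]; lo=4,mid=7 → 2 4 4 2 5 5 5 4 5 5 4 4 2
data[mid]=4<5: swap data[4],data[7]; lo=5,mid=8 → 2 4 4 2 4 5 5 5 5 5 4 4 2
data[mid]=5=5: mid=9
data[mid]=5=5: mid=10
data[mid]=4<5: swap data[5],data[10]; lo=6,mid=11 → 2 4 4 2 4 4 5 5 5 5 5 4 2
data[mid]=4<5: swap data[6],data[11]; lo=7,mid=12 → 2 4 4 2 4 4 4 5 5 5 5 5 2
data[mid]=2<5: swap data[7],data[12]; lo=8,mid=13 → 2 4 4 2 4 4 4 2 5 5 5 5 5
end: lo=8, hi=12; data = 2 4 4 2 4 4 4 2 5 5 5 5 5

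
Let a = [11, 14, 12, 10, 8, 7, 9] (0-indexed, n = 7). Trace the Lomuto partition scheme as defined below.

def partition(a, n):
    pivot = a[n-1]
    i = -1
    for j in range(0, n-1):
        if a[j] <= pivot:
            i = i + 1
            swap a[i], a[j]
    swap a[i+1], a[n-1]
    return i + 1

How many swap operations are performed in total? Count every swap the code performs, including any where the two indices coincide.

3

pivot=9, i=-1
j=0: 11>9, skip
j=1: 14>9, skip
j=2: 12>9, skip
j=3: 10>9, skip
j=4: 8≤9, i=0, swap(0,4) ⇒ [8, 14, 12, 10, 11, 7, 9]
j=5: 7≤9, i=1, swap(1,5) ⇒ [8, 7, 12, 10, 11, 14, 9]
swap(2,6) ⇒ [8, 7, 9, 10, 11, 14, 12]; return 2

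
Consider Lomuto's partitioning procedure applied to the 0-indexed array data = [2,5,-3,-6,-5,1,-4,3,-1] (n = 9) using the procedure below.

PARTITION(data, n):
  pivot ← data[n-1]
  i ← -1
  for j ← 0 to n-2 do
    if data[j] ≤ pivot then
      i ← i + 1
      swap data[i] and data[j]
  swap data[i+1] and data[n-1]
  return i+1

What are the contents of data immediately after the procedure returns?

[-3,-6,-5,-4,-1,1,5,3,2]

pivot=-1, i=-1
j=0: 2>-1, skip
j=1: 5>-1, skip
j=2: -3≤-1, i=0, swap(0,2) ⇒ [-3,5,2,-6,-5,1,-4,3,-1]
j=3: -6≤-1, i=1, swap(1,3) ⇒ [-3,-6,2,5,-5,1,-4,3,-1]
j=4: -5≤-1, i=2, swap(2,4) ⇒ [-3,-6,-5,5,2,1,-4,3,-1]
j=5: 1>-1, skip
j=6: -4≤-1, i=3, swap(3,6) ⇒ [-3,-6,-5,-4,2,1,5,3,-1]
j=7: 3>-1, skip
swap(4,8) ⇒ [-3,-6,-5,-4,-1,1,5,3,2]; return 4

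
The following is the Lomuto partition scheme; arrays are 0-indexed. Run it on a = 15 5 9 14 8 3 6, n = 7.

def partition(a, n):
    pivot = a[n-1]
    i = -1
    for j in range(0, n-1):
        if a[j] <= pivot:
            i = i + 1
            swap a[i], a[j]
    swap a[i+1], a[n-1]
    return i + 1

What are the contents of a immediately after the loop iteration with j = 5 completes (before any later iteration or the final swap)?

pivot = a[6] = 6; i = -1
j=0: a[0]=15 > 6 → no swap
j=1: a[1]=5 ≤ 6 → i=0, swap a[0],a[1] → 5 15 9 14 8 3 6
j=2: a[2]=9 > 6 → no swap
j=3: a[3]=14 > 6 → no swap
j=4: a[4]=8 > 6 → no swap
j=5: a[5]=3 ≤ 6 → i=1, swap a[1],a[5] → 5 3 9 14 8 15 6
(after j=5) a = 5 3 9 14 8 15 6

5 3 9 14 8 15 6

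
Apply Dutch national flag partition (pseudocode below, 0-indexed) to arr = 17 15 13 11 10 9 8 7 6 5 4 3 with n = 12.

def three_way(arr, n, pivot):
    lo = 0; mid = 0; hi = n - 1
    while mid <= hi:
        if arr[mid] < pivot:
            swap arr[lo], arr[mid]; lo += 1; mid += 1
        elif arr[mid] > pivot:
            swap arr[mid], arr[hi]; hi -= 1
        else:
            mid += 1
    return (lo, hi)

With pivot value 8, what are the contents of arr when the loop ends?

3 4 5 6 7 8 9 10 11 13 15 17

lo=0 mid=0 hi=11
17>8: swap(0,11), hi=10 ⇒ 3 15 13 11 10 9 8 7 6 5 4 17
3<8: swap(0,0), lo=1 mid=1 ⇒ 3 15 13 11 10 9 8 7 6 5 4 17
15>8: swap(1,10), hi=9 ⇒ 3 4 13 11 10 9 8 7 6 5 15 17
4<8: swap(1,1), lo=2 mid=2 ⇒ 3 4 13 11 10 9 8 7 6 5 15 17
13>8: swap(2,9), hi=8 ⇒ 3 4 5 11 10 9 8 7 6 13 15 17
5<8: swap(2,2), lo=3 mid=3 ⇒ 3 4 5 11 10 9 8 7 6 13 15 17
11>8: swap(3,8), hi=7 ⇒ 3 4 5 6 10 9 8 7 11 13 15 17
6<8: swap(3,3), lo=4 mid=4 ⇒ 3 4 5 6 10 9 8 7 11 13 15 17
10>8: swap(4,7), hi=6 ⇒ 3 4 5 6 7 9 8 10 11 13 15 17
7<8: swap(4,4), lo=5 mid=5 ⇒ 3 4 5 6 7 9 8 10 11 13 15 17
9>8: swap(5,6), hi=5 ⇒ 3 4 5 6 7 8 9 10 11 13 15 17
8=8: mid=6
done. lo=5 hi=5; arr=3 4 5 6 7 8 9 10 11 13 15 17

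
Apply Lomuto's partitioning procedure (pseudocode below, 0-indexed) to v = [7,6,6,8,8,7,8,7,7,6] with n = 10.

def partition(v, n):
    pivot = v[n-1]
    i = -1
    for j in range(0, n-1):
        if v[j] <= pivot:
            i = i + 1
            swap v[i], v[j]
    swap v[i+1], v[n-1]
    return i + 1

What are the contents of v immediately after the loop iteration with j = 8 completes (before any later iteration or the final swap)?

[6,6,7,8,8,7,8,7,7,6]

pivot=6, i=-1
j=0: 7>6, skip
j=1: 6≤6, i=0, swap(0,1) ⇒ [6,7,6,8,8,7,8,7,7,6]
j=2: 6≤6, i=1, swap(1,2) ⇒ [6,6,7,8,8,7,8,7,7,6]
j=3: 8>6, skip
j=4: 8>6, skip
j=5: 7>6, skip
j=6: 8>6, skip
j=7: 7>6, skip
j=8: 7>6, skip
(after j=8) v = [6,6,7,8,8,7,8,7,7,6]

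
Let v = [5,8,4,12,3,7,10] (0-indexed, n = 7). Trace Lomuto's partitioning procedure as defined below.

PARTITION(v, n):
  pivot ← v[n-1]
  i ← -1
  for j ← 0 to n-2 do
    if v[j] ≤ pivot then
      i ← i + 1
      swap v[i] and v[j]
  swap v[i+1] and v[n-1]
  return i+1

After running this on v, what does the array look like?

pivot=10, i=-1
j=0: 5≤10, i=0, swap(0,0) ⇒ [5,8,4,12,3,7,10]
j=1: 8≤10, i=1, swap(1,1) ⇒ [5,8,4,12,3,7,10]
j=2: 4≤10, i=2, swap(2,2) ⇒ [5,8,4,12,3,7,10]
j=3: 12>10, skip
j=4: 3≤10, i=3, swap(3,4) ⇒ [5,8,4,3,12,7,10]
j=5: 7≤10, i=4, swap(4,5) ⇒ [5,8,4,3,7,12,10]
swap(5,6) ⇒ [5,8,4,3,7,10,12]; return 5

[5,8,4,3,7,10,12]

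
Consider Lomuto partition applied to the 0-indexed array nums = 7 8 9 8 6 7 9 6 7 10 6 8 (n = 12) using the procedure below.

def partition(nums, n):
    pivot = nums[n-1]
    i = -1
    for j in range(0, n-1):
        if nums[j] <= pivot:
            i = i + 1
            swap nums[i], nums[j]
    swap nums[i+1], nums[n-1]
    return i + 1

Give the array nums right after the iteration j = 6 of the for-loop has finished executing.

pivot = nums[11] = 8; i = -1
j=0: nums[0]=7 ≤ 8 → i=0, swap nums[0],nums[0] (no change) → 7 8 9 8 6 7 9 6 7 10 6 8
j=1: nums[1]=8 ≤ 8 → i=1, swap nums[1],nums[1] (no change) → 7 8 9 8 6 7 9 6 7 10 6 8
j=2: nums[2]=9 > 8 → no swap
j=3: nums[3]=8 ≤ 8 → i=2, swap nums[2],nums[3] → 7 8 8 9 6 7 9 6 7 10 6 8
j=4: nums[4]=6 ≤ 8 → i=3, swap nums[3],nums[4] → 7 8 8 6 9 7 9 6 7 10 6 8
j=5: nums[5]=7 ≤ 8 → i=4, swap nums[4],nums[5] → 7 8 8 6 7 9 9 6 7 10 6 8
j=6: nums[6]=9 > 8 → no swap
(after j=6) nums = 7 8 8 6 7 9 9 6 7 10 6 8

7 8 8 6 7 9 9 6 7 10 6 8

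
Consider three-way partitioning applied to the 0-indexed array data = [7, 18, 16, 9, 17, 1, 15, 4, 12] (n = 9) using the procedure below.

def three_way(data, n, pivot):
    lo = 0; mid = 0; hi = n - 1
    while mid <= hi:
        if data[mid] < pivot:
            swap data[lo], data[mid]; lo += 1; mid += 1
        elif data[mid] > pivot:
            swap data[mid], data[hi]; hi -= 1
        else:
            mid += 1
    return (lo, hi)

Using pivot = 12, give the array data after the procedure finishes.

pivot = 12; lo=0, mid=0, hi=8
data[mid]=7<12: swap data[0],data[0]; lo=1,mid=1 → [7, 18, 16, 9, 17, 1, 15, 4, 12]
data[mid]=18>12: swap data[1],data[8]; hi=7 → [7, 12, 16, 9, 17, 1, 15, 4, 18]
data[mid]=12=12: mid=2
data[mid]=16>12: swap data[2],data[7]; hi=6 → [7, 12, 4, 9, 17, 1, 15, 16, 18]
data[mid]=4<12: swap data[1],data[2]; lo=2,mid=3 → [7, 4, 12, 9, 17, 1, 15, 16, 18]
data[mid]=9<12: swap data[2],data[3]; lo=3,mid=4 → [7, 4, 9, 12, 17, 1, 15, 16, 18]
data[mid]=17>12: swap data[4],data[6]; hi=5 → [7, 4, 9, 12, 15, 1, 17, 16, 18]
data[mid]=15>12: swap data[4],data[5]; hi=4 → [7, 4, 9, 12, 1, 15, 17, 16, 18]
data[mid]=1<12: swap data[3],data[4]; lo=4,mid=5 → [7, 4, 9, 1, 12, 15, 17, 16, 18]
end: lo=4, hi=4; data = [7, 4, 9, 1, 12, 15, 17, 16, 18]

[7, 4, 9, 1, 12, 15, 17, 16, 18]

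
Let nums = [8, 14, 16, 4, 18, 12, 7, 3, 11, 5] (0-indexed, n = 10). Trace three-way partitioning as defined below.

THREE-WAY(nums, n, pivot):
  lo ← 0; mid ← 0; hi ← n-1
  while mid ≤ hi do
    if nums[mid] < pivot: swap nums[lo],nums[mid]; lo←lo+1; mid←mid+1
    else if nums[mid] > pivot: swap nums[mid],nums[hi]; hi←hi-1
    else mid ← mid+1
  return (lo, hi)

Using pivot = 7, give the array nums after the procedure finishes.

lo=0 mid=0 hi=9
8>7: swap(0,9), hi=8 ⇒ [5, 14, 16, 4, 18, 12, 7, 3, 11, 8]
5<7: swap(0,0), lo=1 mid=1 ⇒ [5, 14, 16, 4, 18, 12, 7, 3, 11, 8]
14>7: swap(1,8), hi=7 ⇒ [5, 11, 16, 4, 18, 12, 7, 3, 14, 8]
11>7: swap(1,7), hi=6 ⇒ [5, 3, 16, 4, 18, 12, 7, 11, 14, 8]
3<7: swap(1,1), lo=2 mid=2 ⇒ [5, 3, 16, 4, 18, 12, 7, 11, 14, 8]
16>7: swap(2,6), hi=5 ⇒ [5, 3, 7, 4, 18, 12, 16, 11, 14, 8]
7=7: mid=3
4<7: swap(2,3), lo=3 mid=4 ⇒ [5, 3, 4, 7, 18, 12, 16, 11, 14, 8]
18>7: swap(4,5), hi=4 ⇒ [5, 3, 4, 7, 12, 18, 16, 11, 14, 8]
12>7: swap(4,4), hi=3 ⇒ [5, 3, 4, 7, 12, 18, 16, 11, 14, 8]
done. lo=3 hi=3; nums=[5, 3, 4, 7, 12, 18, 16, 11, 14, 8]

[5, 3, 4, 7, 12, 18, 16, 11, 14, 8]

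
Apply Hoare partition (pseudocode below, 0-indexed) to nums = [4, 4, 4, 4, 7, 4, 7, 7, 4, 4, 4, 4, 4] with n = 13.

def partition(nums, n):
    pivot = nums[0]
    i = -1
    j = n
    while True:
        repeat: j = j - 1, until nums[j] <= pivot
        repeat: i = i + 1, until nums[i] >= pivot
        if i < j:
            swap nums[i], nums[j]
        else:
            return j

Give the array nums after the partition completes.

pivot = nums[0] = 4; i = -1, j = 13
j→12 (nums[12]=4≤4), i→0 (nums[0]=4≥4); i<j, swap → [4, 4, 4, 4, 7, 4, 7, 7, 4, 4, 4, 4, 4]
j→11 (nums[11]=4≤4), i→1 (nums[1]=4≥4); i<j, swap → [4, 4, 4, 4, 7, 4, 7, 7, 4, 4, 4, 4, 4]
j→10 (nums[10]=4≤4), i→2 (nums[2]=4≥4); i<j, swap → [4, 4, 4, 4, 7, 4, 7, 7, 4, 4, 4, 4, 4]
j→9 (nums[9]=4≤4), i→3 (nums[3]=4≥4); i<j, swap → [4, 4, 4, 4, 7, 4, 7, 7, 4, 4, 4, 4, 4]
j→8 (nums[8]=4≤4), i→4 (nums[4]=7≥4); i<j, swap → [4, 4, 4, 4, 4, 4, 7, 7, 7, 4, 4, 4, 4]
j→5, i→5; i≥j, return j=5. nums = [4, 4, 4, 4, 4, 4, 7, 7, 7, 4, 4, 4, 4]

[4, 4, 4, 4, 4, 4, 7, 7, 7, 4, 4, 4, 4]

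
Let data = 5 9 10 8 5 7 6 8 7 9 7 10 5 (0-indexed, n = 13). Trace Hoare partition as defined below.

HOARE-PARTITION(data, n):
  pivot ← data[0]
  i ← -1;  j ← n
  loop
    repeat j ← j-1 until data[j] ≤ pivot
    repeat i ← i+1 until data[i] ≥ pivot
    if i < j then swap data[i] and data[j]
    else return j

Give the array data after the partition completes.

pivot = data[0] = 5; i = -1, j = 13
j→12 (data[12]=5≤5), i→0 (data[0]=5≥5); i<j, swap → 5 9 10 8 5 7 6 8 7 9 7 10 5
j→4 (data[4]=5≤5), i→1 (data[1]=9≥5); i<j, swap → 5 5 10 8 9 7 6 8 7 9 7 10 5
j→1, i→2; i≥j, return j=1. data = 5 5 10 8 9 7 6 8 7 9 7 10 5

5 5 10 8 9 7 6 8 7 9 7 10 5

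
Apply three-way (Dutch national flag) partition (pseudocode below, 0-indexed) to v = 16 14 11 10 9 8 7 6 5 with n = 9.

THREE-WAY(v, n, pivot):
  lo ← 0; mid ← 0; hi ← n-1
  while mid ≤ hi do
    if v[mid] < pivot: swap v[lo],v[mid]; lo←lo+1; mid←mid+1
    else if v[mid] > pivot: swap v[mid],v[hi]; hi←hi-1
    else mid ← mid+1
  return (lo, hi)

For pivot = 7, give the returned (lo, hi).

(2, 2)

pivot = 7; lo=0, mid=0, hi=8
v[mid]=16>7: swap v[0],v[8]; hi=7 → 5 14 11 10 9 8 7 6 16
v[mid]=5<7: swap v[0],v[0]; lo=1,mid=1 → 5 14 11 10 9 8 7 6 16
v[mid]=14>7: swap v[1],v[7]; hi=6 → 5 6 11 10 9 8 7 14 16
v[mid]=6<7: swap v[1],v[1]; lo=2,mid=2 → 5 6 11 10 9 8 7 14 16
v[mid]=11>7: swap v[2],v[6]; hi=5 → 5 6 7 10 9 8 11 14 16
v[mid]=7=7: mid=3
v[mid]=10>7: swap v[3],v[5]; hi=4 → 5 6 7 8 9 10 11 14 16
v[mid]=8>7: swap v[3],v[4]; hi=3 → 5 6 7 9 8 10 11 14 16
v[mid]=9>7: swap v[3],v[3]; hi=2 → 5 6 7 9 8 10 11 14 16
end: lo=2, hi=2; v = 5 6 7 9 8 10 11 14 16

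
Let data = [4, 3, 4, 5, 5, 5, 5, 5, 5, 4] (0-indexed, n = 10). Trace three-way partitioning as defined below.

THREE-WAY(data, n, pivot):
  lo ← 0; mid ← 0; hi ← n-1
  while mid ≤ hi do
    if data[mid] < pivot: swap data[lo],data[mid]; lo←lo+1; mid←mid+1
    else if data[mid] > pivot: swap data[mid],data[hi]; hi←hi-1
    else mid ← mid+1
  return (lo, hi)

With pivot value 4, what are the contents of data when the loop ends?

[3, 4, 4, 4, 5, 5, 5, 5, 5, 5]

lo=0 mid=0 hi=9
4=4: mid=1
3<4: swap(0,1), lo=1 mid=2 ⇒ [3, 4, 4, 5, 5, 5, 5, 5, 5, 4]
4=4: mid=3
5>4: swap(3,9), hi=8 ⇒ [3, 4, 4, 4, 5, 5, 5, 5, 5, 5]
4=4: mid=4
5>4: swap(4,8), hi=7 ⇒ [3, 4, 4, 4, 5, 5, 5, 5, 5, 5]
5>4: swap(4,7), hi=6 ⇒ [3, 4, 4, 4, 5, 5, 5, 5, 5, 5]
5>4: swap(4,6), hi=5 ⇒ [3, 4, 4, 4, 5, 5, 5, 5, 5, 5]
5>4: swap(4,5), hi=4 ⇒ [3, 4, 4, 4, 5, 5, 5, 5, 5, 5]
5>4: swap(4,4), hi=3 ⇒ [3, 4, 4, 4, 5, 5, 5, 5, 5, 5]
done. lo=1 hi=3; data=[3, 4, 4, 4, 5, 5, 5, 5, 5, 5]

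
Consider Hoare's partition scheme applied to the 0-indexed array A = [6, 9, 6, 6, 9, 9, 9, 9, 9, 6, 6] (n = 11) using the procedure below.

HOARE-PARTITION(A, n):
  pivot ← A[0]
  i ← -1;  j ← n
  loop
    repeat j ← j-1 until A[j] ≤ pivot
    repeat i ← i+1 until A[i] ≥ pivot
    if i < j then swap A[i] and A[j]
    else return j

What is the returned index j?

pivot=6
j stops at 10 (6), i stops at 0 (6); swap ⇒ [6, 9, 6, 6, 9, 9, 9, 9, 9, 6, 6]
j stops at 9 (6), i stops at 1 (9); swap ⇒ [6, 6, 6, 6, 9, 9, 9, 9, 9, 9, 6]
j stops at 3 (6), i stops at 2 (6); swap ⇒ [6, 6, 6, 6, 9, 9, 9, 9, 9, 9, 6]
j stops at 2, i stops at 3; i≥j ⇒ return 2. A=[6, 6, 6, 6, 9, 9, 9, 9, 9, 9, 6]

2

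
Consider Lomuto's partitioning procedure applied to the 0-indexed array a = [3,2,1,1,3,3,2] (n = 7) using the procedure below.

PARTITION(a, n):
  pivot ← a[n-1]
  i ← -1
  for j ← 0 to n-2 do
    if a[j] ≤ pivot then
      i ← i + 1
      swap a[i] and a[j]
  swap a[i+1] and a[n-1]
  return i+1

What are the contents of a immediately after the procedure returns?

[2,1,1,2,3,3,3]

pivot = a[6] = 2; i = -1
j=0: a[0]=3 > 2 → no swap
j=1: a[1]=2 ≤ 2 → i=0, swap a[0],a[1] → [2,3,1,1,3,3,2]
j=2: a[2]=1 ≤ 2 → i=1, swap a[1],a[2] → [2,1,3,1,3,3,2]
j=3: a[3]=1 ≤ 2 → i=2, swap a[2],a[3] → [2,1,1,3,3,3,2]
j=4: a[4]=3 > 2 → no swap
j=5: a[5]=3 > 2 → no swap
final swap a[3],a[6] → [2,1,1,2,3,3,3]; return 3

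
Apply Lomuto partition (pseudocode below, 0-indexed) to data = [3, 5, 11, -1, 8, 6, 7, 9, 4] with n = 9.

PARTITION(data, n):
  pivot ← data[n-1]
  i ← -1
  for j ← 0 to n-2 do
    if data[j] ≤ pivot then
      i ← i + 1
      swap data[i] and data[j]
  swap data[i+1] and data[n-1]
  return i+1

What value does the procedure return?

2

pivot = data[8] = 4; i = -1
j=0: data[0]=3 ≤ 4 → i=0, swap data[0],data[0] (no change) → [3, 5, 11, -1, 8, 6, 7, 9, 4]
j=1: data[1]=5 > 4 → no swap
j=2: data[2]=11 > 4 → no swap
j=3: data[3]=-1 ≤ 4 → i=1, swap data[1],data[3] → [3, -1, 11, 5, 8, 6, 7, 9, 4]
j=4: data[4]=8 > 4 → no swap
j=5: data[5]=6 > 4 → no swap
j=6: data[6]=7 > 4 → no swap
j=7: data[7]=9 > 4 → no swap
final swap data[2],data[8] → [3, -1, 4, 5, 8, 6, 7, 9, 11]; return 2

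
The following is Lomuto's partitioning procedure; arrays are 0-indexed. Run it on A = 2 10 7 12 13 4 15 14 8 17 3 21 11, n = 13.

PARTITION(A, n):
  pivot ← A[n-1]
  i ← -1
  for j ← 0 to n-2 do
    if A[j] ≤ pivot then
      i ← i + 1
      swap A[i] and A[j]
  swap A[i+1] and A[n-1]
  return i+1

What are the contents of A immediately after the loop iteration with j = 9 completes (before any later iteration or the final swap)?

2 10 7 4 8 12 15 14 13 17 3 21 11

pivot=11, i=-1
j=0: 2≤11, i=0, swap(0,0) ⇒ 2 10 7 12 13 4 15 14 8 17 3 21 11
j=1: 10≤11, i=1, swap(1,1) ⇒ 2 10 7 12 13 4 15 14 8 17 3 21 11
j=2: 7≤11, i=2, swap(2,2) ⇒ 2 10 7 12 13 4 15 14 8 17 3 21 11
j=3: 12>11, skip
j=4: 13>11, skip
j=5: 4≤11, i=3, swap(3,5) ⇒ 2 10 7 4 13 12 15 14 8 17 3 21 11
j=6: 15>11, skip
j=7: 14>11, skip
j=8: 8≤11, i=4, swap(4,8) ⇒ 2 10 7 4 8 12 15 14 13 17 3 21 11
j=9: 17>11, skip
(after j=9) A = 2 10 7 4 8 12 15 14 13 17 3 21 11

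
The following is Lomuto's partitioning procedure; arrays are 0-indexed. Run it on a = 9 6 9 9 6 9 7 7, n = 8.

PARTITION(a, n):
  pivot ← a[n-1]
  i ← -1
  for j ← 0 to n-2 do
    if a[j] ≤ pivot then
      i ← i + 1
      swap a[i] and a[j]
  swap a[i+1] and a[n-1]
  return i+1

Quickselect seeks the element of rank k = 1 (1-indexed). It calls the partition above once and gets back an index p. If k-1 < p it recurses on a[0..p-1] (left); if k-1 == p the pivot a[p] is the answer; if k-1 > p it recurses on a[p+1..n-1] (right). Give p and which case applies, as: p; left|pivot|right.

3; left

pivot=7, i=-1
j=0: 9>7, skip
j=1: 6≤7, i=0, swap(0,1) ⇒ 6 9 9 9 6 9 7 7
j=2: 9>7, skip
j=3: 9>7, skip
j=4: 6≤7, i=1, swap(1,4) ⇒ 6 6 9 9 9 9 7 7
j=5: 9>7, skip
j=6: 7≤7, i=2, swap(2,6) ⇒ 6 6 7 9 9 9 9 7
swap(3,7) ⇒ 6 6 7 7 9 9 9 9; return 3
p = 3; k-1 = 0 < 3 ⇒ left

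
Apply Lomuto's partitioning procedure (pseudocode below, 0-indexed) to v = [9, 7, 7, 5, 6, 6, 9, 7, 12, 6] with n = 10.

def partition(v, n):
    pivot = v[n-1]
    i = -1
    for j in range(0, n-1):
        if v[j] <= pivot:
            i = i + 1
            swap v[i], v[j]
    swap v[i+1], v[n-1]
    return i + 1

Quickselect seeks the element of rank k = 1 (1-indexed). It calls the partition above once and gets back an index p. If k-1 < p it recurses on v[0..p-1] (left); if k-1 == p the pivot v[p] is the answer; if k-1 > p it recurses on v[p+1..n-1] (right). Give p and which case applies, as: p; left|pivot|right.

pivot = v[9] = 6; i = -1
j=0: v[0]=9 > 6 → no swap
j=1: v[1]=7 > 6 → no swap
j=2: v[2]=7 > 6 → no swap
j=3: v[3]=5 ≤ 6 → i=0, swap v[0],v[3] → [5, 7, 7, 9, 6, 6, 9, 7, 12, 6]
j=4: v[4]=6 ≤ 6 → i=1, swap v[1],v[4] → [5, 6, 7, 9, 7, 6, 9, 7, 12, 6]
j=5: v[5]=6 ≤ 6 → i=2, swap v[2],v[5] → [5, 6, 6, 9, 7, 7, 9, 7, 12, 6]
j=6: v[6]=9 > 6 → no swap
j=7: v[7]=7 > 6 → no swap
j=8: v[8]=12 > 6 → no swap
final swap v[3],v[9] → [5, 6, 6, 6, 7, 7, 9, 7, 12, 9]; return 3
p = 3; k-1 = 0 < 3 ⇒ left

3; left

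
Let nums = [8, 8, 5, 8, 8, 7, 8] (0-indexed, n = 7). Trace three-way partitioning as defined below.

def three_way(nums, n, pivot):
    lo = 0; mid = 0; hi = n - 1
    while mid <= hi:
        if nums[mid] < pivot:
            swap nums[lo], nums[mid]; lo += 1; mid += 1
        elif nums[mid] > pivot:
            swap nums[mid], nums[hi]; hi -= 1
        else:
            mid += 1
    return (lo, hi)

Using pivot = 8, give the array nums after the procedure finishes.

pivot = 8; lo=0, mid=0, hi=6
nums[mid]=8=8: mid=1
nums[mid]=8=8: mid=2
nums[mid]=5<8: swap nums[0],nums[2]; lo=1,mid=3 → [5, 8, 8, 8, 8, 7, 8]
nums[mid]=8=8: mid=4
nums[mid]=8=8: mid=5
nums[mid]=7<8: swap nums[1],nums[5]; lo=2,mid=6 → [5, 7, 8, 8, 8, 8, 8]
nums[mid]=8=8: mid=7
end: lo=2, hi=6; nums = [5, 7, 8, 8, 8, 8, 8]

[5, 7, 8, 8, 8, 8, 8]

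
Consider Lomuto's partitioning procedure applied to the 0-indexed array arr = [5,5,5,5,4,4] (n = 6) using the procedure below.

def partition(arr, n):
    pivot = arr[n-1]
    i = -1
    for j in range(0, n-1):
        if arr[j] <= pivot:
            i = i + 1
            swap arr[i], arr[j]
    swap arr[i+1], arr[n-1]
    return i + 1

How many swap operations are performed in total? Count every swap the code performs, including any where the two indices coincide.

2

pivot=4, i=-1
j=0: 5>4, skip
j=1: 5>4, skip
j=2: 5>4, skip
j=3: 5>4, skip
j=4: 4≤4, i=0, swap(0,4) ⇒ [4,5,5,5,5,4]
swap(1,5) ⇒ [4,4,5,5,5,5]; return 1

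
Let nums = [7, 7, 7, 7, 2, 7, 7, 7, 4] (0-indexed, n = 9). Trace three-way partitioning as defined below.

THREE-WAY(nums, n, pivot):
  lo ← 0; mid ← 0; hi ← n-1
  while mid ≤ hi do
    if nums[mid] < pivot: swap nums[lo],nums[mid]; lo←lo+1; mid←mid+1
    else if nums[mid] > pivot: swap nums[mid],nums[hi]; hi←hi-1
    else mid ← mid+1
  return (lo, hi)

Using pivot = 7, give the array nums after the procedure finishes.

[2, 4, 7, 7, 7, 7, 7, 7, 7]

pivot = 7; lo=0, mid=0, hi=8
nums[mid]=7=7: mid=1
nums[mid]=7=7: mid=2
nums[mid]=7=7: mid=3
nums[mid]=7=7: mid=4
nums[mid]=2<7: swap nums[0],nums[4]; lo=1,mid=5 → [2, 7, 7, 7, 7, 7, 7, 7, 4]
nums[mid]=7=7: mid=6
nums[mid]=7=7: mid=7
nums[mid]=7=7: mid=8
nums[mid]=4<7: swap nums[1],nums[8]; lo=2,mid=9 → [2, 4, 7, 7, 7, 7, 7, 7, 7]
end: lo=2, hi=8; nums = [2, 4, 7, 7, 7, 7, 7, 7, 7]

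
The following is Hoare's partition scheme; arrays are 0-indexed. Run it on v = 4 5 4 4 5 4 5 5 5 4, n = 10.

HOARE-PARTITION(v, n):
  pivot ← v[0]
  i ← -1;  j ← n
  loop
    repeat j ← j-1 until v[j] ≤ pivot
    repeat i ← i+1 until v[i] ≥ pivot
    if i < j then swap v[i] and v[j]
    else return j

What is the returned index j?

2

pivot = v[0] = 4; i = -1, j = 10
j→9 (v[9]=4≤4), i→0 (v[0]=4≥4); i<j, swap → 4 5 4 4 5 4 5 5 5 4
j→5 (v[5]=4≤4), i→1 (v[1]=5≥4); i<j, swap → 4 4 4 4 5 5 5 5 5 4
j→3 (v[3]=4≤4), i→2 (v[2]=4≥4); i<j, swap → 4 4 4 4 5 5 5 5 5 4
j→2, i→3; i≥j, return j=2. v = 4 4 4 4 5 5 5 5 5 4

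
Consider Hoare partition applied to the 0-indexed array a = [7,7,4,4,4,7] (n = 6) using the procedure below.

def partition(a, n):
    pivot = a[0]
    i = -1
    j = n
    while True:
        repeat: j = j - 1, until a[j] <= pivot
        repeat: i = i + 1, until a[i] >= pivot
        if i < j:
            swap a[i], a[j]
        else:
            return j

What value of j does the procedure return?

pivot = a[0] = 7; i = -1, j = 6
j→5 (a[5]=7≤7), i→0 (a[0]=7≥7); i<j, swap → [7,7,4,4,4,7]
j→4 (a[4]=4≤7), i→1 (a[1]=7≥7); i<j, swap → [7,4,4,4,7,7]
j→3, i→4; i≥j, return j=3. a = [7,4,4,4,7,7]

3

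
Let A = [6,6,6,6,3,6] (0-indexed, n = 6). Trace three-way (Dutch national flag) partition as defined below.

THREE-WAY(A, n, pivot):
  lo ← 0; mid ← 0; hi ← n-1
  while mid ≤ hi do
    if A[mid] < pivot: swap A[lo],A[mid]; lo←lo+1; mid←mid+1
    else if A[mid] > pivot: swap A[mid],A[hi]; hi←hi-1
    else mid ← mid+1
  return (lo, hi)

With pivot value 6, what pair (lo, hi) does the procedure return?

pivot = 6; lo=0, mid=0, hi=5
A[mid]=6=6: mid=1
A[mid]=6=6: mid=2
A[mid]=6=6: mid=3
A[mid]=6=6: mid=4
A[mid]=3<6: swap A[0],A[4]; lo=1,mid=5 → [3,6,6,6,6,6]
A[mid]=6=6: mid=6
end: lo=1, hi=5; A = [3,6,6,6,6,6]

(1, 5)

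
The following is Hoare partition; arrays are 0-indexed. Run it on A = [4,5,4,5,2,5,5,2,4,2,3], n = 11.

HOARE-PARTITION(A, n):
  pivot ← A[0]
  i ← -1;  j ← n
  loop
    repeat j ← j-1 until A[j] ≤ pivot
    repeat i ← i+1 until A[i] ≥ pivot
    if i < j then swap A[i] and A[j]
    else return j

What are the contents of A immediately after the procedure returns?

pivot = A[0] = 4; i = -1, j = 11
j→10 (A[10]=3≤4), i→0 (A[0]=4≥4); i<j, swap → [3,5,4,5,2,5,5,2,4,2,4]
j→9 (A[9]=2≤4), i→1 (A[1]=5≥4); i<j, swap → [3,2,4,5,2,5,5,2,4,5,4]
j→8 (A[8]=4≤4), i→2 (A[2]=4≥4); i<j, swap → [3,2,4,5,2,5,5,2,4,5,4]
j→7 (A[7]=2≤4), i→3 (A[3]=5≥4); i<j, swap → [3,2,4,2,2,5,5,5,4,5,4]
j→4, i→5; i≥j, return j=4. A = [3,2,4,2,2,5,5,5,4,5,4]

[3,2,4,2,2,5,5,5,4,5,4]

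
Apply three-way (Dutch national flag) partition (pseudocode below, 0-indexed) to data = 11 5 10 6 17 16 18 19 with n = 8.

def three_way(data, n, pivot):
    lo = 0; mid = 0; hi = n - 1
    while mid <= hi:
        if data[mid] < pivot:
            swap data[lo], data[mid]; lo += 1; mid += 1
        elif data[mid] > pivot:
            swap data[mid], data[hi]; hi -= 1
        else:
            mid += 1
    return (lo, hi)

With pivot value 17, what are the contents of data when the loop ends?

11 5 10 6 16 17 19 18

pivot = 17; lo=0, mid=0, hi=7
data[mid]=11<17: swap data[0],data[0]; lo=1,mid=1 → 11 5 10 6 17 16 18 19
data[mid]=5<17: swap data[1],data[1]; lo=2,mid=2 → 11 5 10 6 17 16 18 19
data[mid]=10<17: swap data[2],data[2]; lo=3,mid=3 → 11 5 10 6 17 16 18 19
data[mid]=6<17: swap data[3],data[3]; lo=4,mid=4 → 11 5 10 6 17 16 18 19
data[mid]=17=17: mid=5
data[mid]=16<17: swap data[4],data[5]; lo=5,mid=6 → 11 5 10 6 16 17 18 19
data[mid]=18>17: swap data[6],data[7]; hi=6 → 11 5 10 6 16 17 19 18
data[mid]=19>17: swap data[6],data[6]; hi=5 → 11 5 10 6 16 17 19 18
end: lo=5, hi=5; data = 11 5 10 6 16 17 19 18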